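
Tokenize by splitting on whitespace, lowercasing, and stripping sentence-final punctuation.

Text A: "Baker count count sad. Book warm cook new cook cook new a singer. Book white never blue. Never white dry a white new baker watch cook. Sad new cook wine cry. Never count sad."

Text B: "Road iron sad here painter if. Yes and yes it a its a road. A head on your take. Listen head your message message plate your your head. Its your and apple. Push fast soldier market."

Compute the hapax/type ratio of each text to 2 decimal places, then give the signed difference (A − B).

A: hapax=7, V=16, ratio=0.44
B: hapax=15, V=23, ratio=0.65
Difference = 0.44 − 0.65 = -0.21

-0.21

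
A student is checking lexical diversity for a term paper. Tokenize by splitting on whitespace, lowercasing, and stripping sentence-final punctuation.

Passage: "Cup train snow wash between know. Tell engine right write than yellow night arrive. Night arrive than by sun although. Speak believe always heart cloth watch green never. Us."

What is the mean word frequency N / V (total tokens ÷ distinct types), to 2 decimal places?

N = 29 tokens, V = 26 types.
Mean frequency = N / V = 29 / 26 = 1.12

1.12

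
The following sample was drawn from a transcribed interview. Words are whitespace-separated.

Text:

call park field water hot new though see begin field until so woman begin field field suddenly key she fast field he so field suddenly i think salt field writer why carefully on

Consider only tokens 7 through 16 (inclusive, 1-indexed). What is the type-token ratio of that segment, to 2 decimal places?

Segment tokens 7–16: though, see, begin, field, until, so, woman, begin, field, field
Segment N = 10, segment V = 7.
TTR = 7 / 10 = 0.70

0.70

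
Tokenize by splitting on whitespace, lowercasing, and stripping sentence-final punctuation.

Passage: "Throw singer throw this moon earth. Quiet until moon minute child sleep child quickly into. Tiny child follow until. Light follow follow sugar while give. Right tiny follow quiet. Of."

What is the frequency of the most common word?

4

Frequencies: follow:4, child:3, throw:2, moon:2, quiet:2, until:2, tiny:2, singer:1, this:1, earth:1, minute:1, sleep:1, quickly:1, into:1, light:1, sugar:1, while:1, give:1, right:1, of:1
Most common: 'follow' with frequency 4.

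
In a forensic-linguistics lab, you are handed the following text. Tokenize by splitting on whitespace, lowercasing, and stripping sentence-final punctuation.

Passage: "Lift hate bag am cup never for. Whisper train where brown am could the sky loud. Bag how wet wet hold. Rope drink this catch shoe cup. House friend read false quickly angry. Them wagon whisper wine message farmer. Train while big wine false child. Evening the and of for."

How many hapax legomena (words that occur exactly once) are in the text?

30

Frequencies: bag:2, am:2, cup:2, for:2, whisper:2, train:2, the:2, wet:2, false:2, wine:2, lift:1, hate:1, never:1, where:1, brown:1, could:1, sky:1, loud:1, how:1, hold:1, … (20 more, each freq 1)
Hapax (freq=1): and, angry, big, brown, catch, child, could, drink, evening, farmer, friend, hate, hold, house, how, lift, loud, message, never, of, quickly, read, rope, shoe, sky, them, this, wagon, where, while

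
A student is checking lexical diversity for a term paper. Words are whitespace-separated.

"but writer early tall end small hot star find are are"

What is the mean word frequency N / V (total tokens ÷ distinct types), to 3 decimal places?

N = 11 tokens, V = 10 types.
Mean frequency = N / V = 11 / 10 = 1.100

1.100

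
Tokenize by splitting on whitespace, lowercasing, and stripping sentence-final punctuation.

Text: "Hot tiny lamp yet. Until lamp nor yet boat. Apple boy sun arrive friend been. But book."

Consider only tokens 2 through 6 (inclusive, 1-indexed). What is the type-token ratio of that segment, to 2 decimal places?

0.80

Segment tokens 2–6: tiny, lamp, yet, until, lamp
Segment N = 5, segment V = 4.
TTR = 4 / 5 = 0.80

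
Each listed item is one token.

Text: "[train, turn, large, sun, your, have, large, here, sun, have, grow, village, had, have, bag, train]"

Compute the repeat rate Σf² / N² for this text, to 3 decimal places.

0.109

Frequencies: have:3, train:2, large:2, sun:2, turn:1, your:1, here:1, grow:1, village:1, had:1, bag:1
Σf² = 28; N² = 256
Repeat rate = 28 / 256 = 0.109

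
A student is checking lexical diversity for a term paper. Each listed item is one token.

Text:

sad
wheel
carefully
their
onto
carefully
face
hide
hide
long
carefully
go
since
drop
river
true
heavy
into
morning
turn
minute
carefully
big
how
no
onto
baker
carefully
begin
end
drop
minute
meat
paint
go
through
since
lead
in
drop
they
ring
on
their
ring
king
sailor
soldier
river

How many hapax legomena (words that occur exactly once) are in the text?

Frequencies: carefully:5, drop:3, their:2, onto:2, hide:2, go:2, since:2, river:2, minute:2, ring:2, sad:1, wheel:1, face:1, long:1, true:1, heavy:1, into:1, morning:1, turn:1, big:1, … (15 more, each freq 1)
Hapax (freq=1): baker, begin, big, end, face, heavy, how, in, into, king, lead, long, meat, morning, no, on, paint, sad, sailor, soldier, they, through, true, turn, wheel

25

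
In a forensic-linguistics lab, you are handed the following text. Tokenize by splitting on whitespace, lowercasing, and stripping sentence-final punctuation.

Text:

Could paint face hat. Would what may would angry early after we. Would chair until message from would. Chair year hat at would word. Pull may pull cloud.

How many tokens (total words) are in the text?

28

Tokens: could, paint, face, hat, would, what, may, would, angry, early, after, we, would, chair, until, message, from, would, chair, year, hat, at, would, word, pull, may, pull, cloud
N = 28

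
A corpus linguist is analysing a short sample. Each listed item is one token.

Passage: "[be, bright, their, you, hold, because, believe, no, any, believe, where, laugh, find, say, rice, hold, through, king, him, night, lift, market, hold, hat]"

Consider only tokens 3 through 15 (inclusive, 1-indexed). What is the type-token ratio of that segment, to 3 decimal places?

Segment tokens 3–15: their, you, hold, because, believe, no, any, believe, where, laugh, find, say, rice
Segment N = 13, segment V = 12.
TTR = 12 / 13 = 0.923

0.923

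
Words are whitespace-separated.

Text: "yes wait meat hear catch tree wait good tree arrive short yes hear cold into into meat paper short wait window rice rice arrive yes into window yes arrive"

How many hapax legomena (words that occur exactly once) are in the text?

Frequencies: yes:4, wait:3, arrive:3, into:3, meat:2, hear:2, tree:2, short:2, window:2, rice:2, catch:1, good:1, cold:1, paper:1
Hapax (freq=1): catch, cold, good, paper

4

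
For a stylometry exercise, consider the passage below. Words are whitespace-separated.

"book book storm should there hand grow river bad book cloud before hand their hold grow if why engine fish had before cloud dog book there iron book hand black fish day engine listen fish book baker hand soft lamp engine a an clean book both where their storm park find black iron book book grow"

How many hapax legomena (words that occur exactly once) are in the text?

Frequencies: book:9, hand:4, grow:3, engine:3, fish:3, storm:2, there:2, cloud:2, before:2, their:2, iron:2, black:2, should:1, river:1, bad:1, hold:1, if:1, why:1, had:1, dog:1, … (12 more, each freq 1)
Hapax (freq=1): a, an, bad, baker, both, clean, day, dog, find, had, hold, if, lamp, listen, park, river, should, soft, where, why

20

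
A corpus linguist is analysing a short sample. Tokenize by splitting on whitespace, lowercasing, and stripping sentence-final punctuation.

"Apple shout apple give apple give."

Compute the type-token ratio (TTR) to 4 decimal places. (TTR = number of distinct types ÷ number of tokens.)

N = 6 tokens, V = 3 types.
TTR = V / N = 3 / 6 = 0.5000

0.5000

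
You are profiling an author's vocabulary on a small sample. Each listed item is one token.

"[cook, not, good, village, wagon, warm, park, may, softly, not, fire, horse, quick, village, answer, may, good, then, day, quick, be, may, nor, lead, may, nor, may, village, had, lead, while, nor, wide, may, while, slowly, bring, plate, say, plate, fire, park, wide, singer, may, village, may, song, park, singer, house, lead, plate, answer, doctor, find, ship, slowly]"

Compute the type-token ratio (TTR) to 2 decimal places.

N = 58 tokens, V = 31 types.
TTR = V / N = 31 / 58 = 0.53

0.53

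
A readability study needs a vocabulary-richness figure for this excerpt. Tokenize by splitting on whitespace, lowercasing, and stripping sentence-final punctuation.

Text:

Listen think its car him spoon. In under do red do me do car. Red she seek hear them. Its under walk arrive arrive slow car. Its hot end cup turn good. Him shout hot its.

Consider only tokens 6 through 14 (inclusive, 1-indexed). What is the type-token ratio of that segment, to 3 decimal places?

Segment tokens 6–14: spoon, in, under, do, red, do, me, do, car
Segment N = 9, segment V = 7.
TTR = 7 / 9 = 0.778

0.778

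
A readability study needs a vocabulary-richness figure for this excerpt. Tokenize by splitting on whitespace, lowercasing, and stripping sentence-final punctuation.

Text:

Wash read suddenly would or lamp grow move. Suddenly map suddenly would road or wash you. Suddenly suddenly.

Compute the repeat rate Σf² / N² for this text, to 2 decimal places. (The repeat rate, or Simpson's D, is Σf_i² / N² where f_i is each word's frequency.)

Frequencies: suddenly:5, wash:2, would:2, or:2, read:1, lamp:1, grow:1, move:1, map:1, road:1, you:1
Σf² = 44; N² = 324
Repeat rate = 44 / 324 = 0.14

0.14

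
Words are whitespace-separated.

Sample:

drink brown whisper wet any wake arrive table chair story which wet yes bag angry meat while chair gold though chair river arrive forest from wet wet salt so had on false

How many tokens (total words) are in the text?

32

Tokens: drink, brown, whisper, wet, any, wake, arrive, table, chair, story, which, wet, yes, bag, angry, meat, while, chair, gold, though, chair, river, arrive, forest, from, wet, wet, salt, so, had, on, false
N = 32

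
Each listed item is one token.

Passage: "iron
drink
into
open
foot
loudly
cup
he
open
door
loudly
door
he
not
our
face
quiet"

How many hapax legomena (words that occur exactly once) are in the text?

9

Frequencies: open:2, loudly:2, he:2, door:2, iron:1, drink:1, into:1, foot:1, cup:1, not:1, our:1, face:1, quiet:1
Hapax (freq=1): cup, drink, face, foot, into, iron, not, our, quiet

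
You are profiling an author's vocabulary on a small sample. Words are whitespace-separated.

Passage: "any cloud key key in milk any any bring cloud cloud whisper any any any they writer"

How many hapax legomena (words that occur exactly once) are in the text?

Frequencies: any:6, cloud:3, key:2, in:1, milk:1, bring:1, whisper:1, they:1, writer:1
Hapax (freq=1): bring, in, milk, they, whisper, writer

6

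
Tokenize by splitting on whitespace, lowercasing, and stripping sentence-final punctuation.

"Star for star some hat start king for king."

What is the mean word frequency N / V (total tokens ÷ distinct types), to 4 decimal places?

N = 9 tokens, V = 6 types.
Mean frequency = N / V = 9 / 6 = 1.5000

1.5000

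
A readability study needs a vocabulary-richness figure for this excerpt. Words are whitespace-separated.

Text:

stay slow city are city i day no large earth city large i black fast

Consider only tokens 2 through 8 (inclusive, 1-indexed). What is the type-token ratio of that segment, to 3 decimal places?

0.857

Segment tokens 2–8: slow, city, are, city, i, day, no
Segment N = 7, segment V = 6.
TTR = 6 / 7 = 0.857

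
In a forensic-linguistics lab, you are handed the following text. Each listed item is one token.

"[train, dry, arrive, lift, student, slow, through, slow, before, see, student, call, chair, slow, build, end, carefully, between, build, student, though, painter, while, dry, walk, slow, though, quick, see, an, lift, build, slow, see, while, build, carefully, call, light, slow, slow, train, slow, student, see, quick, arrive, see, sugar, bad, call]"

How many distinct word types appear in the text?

Distinct types: {an, arrive, bad, before, between, build, call, carefully, chair, dry, end, lift, light, painter, quick, see, slow, student, sugar, though, through, train, walk, while}
V = 24

24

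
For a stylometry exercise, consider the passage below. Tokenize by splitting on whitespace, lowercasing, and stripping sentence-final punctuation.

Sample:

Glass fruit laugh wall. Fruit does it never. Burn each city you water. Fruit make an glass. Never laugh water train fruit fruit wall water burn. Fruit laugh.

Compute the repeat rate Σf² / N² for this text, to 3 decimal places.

0.099

Frequencies: fruit:6, laugh:3, water:3, glass:2, wall:2, never:2, burn:2, does:1, it:1, each:1, city:1, you:1, make:1, an:1, train:1
Σf² = 78; N² = 784
Repeat rate = 78 / 784 = 0.099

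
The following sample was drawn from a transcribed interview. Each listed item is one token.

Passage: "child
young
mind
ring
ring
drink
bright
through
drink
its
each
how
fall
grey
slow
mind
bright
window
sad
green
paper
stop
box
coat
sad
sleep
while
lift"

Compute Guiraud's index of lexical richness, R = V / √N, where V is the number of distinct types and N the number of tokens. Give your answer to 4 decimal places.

4.3466

N = 28, V = 23.
√N = 5.291503
R = 23 / 5.291503 = 4.3466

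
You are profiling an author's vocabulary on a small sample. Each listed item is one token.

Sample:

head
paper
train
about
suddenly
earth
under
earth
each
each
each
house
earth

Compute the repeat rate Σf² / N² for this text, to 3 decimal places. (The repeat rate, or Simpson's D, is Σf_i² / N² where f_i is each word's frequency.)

0.148

Frequencies: earth:3, each:3, head:1, paper:1, train:1, about:1, suddenly:1, under:1, house:1
Σf² = 25; N² = 169
Repeat rate = 25 / 169 = 0.148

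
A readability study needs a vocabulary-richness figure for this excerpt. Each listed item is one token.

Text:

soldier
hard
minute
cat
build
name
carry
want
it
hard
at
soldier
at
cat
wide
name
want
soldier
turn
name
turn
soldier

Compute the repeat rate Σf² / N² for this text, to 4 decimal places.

Frequencies: soldier:4, name:3, hard:2, cat:2, want:2, at:2, turn:2, minute:1, build:1, carry:1, it:1, wide:1
Σf² = 50; N² = 484
Repeat rate = 50 / 484 = 0.1033

0.1033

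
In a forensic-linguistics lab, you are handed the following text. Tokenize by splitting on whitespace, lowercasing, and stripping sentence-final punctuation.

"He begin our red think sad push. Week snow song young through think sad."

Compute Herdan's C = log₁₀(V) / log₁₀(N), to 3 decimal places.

0.942

N = 14, V = 12.
log₁₀(V) = 1.079181, log₁₀(N) = 1.146128
C = 1.079181 / 1.146128 = 0.942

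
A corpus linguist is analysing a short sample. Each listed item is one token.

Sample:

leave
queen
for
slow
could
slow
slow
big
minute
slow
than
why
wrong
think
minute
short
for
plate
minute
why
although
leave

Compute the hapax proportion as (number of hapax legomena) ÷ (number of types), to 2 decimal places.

0.64

Frequencies: slow:4, minute:3, leave:2, for:2, why:2, queen:1, could:1, big:1, than:1, wrong:1, think:1, short:1, plate:1, although:1
Hapax count = 9; type count = 14.
Ratio = 9 / 14 = 0.64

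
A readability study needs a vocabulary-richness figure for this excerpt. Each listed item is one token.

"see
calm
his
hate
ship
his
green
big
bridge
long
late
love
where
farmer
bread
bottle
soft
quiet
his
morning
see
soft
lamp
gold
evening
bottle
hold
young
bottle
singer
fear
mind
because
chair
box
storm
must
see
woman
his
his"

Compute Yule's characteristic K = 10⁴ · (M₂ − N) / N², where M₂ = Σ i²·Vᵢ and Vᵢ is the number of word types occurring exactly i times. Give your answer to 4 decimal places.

Frequencies: his:5, see:3, bottle:3, soft:2, calm:1, hate:1, ship:1, green:1, big:1, bridge:1, long:1, late:1, love:1, where:1, farmer:1, bread:1, quiet:1, morning:1, lamp:1, gold:1, … (12 more, each freq 1)
N = 41. Frequency spectrum: V_1=28, V_2=1, V_3=2, V_5=1
M₂ = 1²·28 + 2²·1 + 3²·2 + 5²·1 = 75
K = 10000 × (75 − 41) / 41² = 202.2606

202.2606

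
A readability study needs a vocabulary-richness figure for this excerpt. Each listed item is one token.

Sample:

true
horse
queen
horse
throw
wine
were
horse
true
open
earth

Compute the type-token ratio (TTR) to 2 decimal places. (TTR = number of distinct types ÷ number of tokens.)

0.73

N = 11 tokens, V = 8 types.
TTR = V / N = 8 / 11 = 0.73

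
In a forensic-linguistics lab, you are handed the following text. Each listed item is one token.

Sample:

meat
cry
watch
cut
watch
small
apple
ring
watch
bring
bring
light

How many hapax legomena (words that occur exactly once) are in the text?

7

Frequencies: watch:3, bring:2, meat:1, cry:1, cut:1, small:1, apple:1, ring:1, light:1
Hapax (freq=1): apple, cry, cut, light, meat, ring, small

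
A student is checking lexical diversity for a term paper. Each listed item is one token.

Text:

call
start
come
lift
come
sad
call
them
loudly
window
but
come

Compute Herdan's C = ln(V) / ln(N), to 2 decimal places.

0.88

N = 12, V = 9.
ln(V) = 2.197225, ln(N) = 2.484907
C = 2.197225 / 2.484907 = 0.88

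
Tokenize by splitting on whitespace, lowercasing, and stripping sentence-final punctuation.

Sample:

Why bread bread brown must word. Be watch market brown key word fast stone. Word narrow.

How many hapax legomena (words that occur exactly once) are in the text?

Frequencies: word:3, bread:2, brown:2, why:1, must:1, be:1, watch:1, market:1, key:1, fast:1, stone:1, narrow:1
Hapax (freq=1): be, fast, key, market, must, narrow, stone, watch, why

9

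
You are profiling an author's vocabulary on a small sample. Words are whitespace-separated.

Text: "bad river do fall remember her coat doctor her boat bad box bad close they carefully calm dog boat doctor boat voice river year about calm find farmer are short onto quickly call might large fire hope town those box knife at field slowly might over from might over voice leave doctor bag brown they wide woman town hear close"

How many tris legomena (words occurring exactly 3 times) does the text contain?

Frequencies: bad:3, doctor:3, boat:3, might:3, river:2, her:2, box:2, close:2, they:2, calm:2, voice:2, town:2, over:2, do:1, fall:1, remember:1, coat:1, carefully:1, dog:1, year:1, … (23 more, each freq 1)
Words with frequency 3: bad, boat, doctor, might

4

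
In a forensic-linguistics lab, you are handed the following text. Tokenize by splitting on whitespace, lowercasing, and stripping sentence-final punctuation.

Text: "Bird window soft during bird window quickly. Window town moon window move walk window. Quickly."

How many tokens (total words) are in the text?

Tokens: bird, window, soft, during, bird, window, quickly, window, town, moon, window, move, walk, window, quickly
N = 15

15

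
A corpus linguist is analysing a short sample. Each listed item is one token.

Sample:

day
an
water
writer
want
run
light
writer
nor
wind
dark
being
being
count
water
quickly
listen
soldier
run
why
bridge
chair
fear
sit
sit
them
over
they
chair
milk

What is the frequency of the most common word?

2

Frequencies: water:2, writer:2, run:2, being:2, chair:2, sit:2, day:1, an:1, want:1, light:1, nor:1, wind:1, dark:1, count:1, quickly:1, listen:1, soldier:1, why:1, bridge:1, fear:1, … (4 more, each freq 1)
Most common: 'water' with frequency 2.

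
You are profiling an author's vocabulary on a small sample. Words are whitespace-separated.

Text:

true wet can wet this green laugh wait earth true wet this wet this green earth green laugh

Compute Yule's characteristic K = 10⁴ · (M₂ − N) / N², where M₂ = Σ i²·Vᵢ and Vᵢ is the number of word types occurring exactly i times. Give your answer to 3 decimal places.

Frequencies: wet:4, this:3, green:3, true:2, laugh:2, earth:2, can:1, wait:1
N = 18. Frequency spectrum: V_1=2, V_2=3, V_3=2, V_4=1
M₂ = 1²·2 + 2²·3 + 3²·2 + 4²·1 = 48
K = 10000 × (48 − 18) / 18² = 925.926

925.926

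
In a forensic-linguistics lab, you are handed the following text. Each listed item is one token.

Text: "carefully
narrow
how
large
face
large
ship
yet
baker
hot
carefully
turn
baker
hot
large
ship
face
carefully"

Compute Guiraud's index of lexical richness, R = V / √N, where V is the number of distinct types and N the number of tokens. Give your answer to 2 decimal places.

N = 18, V = 10.
√N = 4.242641
R = 10 / 4.242641 = 2.36

2.36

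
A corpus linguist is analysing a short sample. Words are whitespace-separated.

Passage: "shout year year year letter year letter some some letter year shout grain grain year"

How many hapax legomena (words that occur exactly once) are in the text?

0

Frequencies: year:6, letter:3, shout:2, some:2, grain:2
Hapax (freq=1): (none)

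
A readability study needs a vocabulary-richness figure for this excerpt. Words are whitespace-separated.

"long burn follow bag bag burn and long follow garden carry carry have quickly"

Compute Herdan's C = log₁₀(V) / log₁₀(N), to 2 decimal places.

0.83

N = 14, V = 9.
log₁₀(V) = 0.954243, log₁₀(N) = 1.146128
C = 0.954243 / 1.146128 = 0.83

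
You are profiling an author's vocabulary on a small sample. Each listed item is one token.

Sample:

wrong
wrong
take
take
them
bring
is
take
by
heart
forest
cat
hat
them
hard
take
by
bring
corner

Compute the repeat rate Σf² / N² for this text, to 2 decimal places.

Frequencies: take:4, wrong:2, them:2, bring:2, by:2, is:1, heart:1, forest:1, cat:1, hat:1, hard:1, corner:1
Σf² = 39; N² = 361
Repeat rate = 39 / 361 = 0.11

0.11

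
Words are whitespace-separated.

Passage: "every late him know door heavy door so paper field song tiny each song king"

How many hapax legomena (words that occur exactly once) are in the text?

11

Frequencies: door:2, song:2, every:1, late:1, him:1, know:1, heavy:1, so:1, paper:1, field:1, tiny:1, each:1, king:1
Hapax (freq=1): each, every, field, heavy, him, king, know, late, paper, so, tiny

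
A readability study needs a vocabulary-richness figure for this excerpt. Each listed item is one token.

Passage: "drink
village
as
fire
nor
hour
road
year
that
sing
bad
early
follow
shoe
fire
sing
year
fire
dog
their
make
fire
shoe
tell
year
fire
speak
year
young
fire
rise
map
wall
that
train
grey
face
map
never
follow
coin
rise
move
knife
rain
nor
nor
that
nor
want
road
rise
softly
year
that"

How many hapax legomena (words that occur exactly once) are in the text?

Frequencies: fire:6, year:5, nor:4, that:4, rise:3, road:2, sing:2, follow:2, shoe:2, map:2, drink:1, village:1, as:1, hour:1, bad:1, early:1, dog:1, their:1, make:1, tell:1, … (13 more, each freq 1)
Hapax (freq=1): as, bad, coin, dog, drink, early, face, grey, hour, knife, make, move, never, rain, softly, speak, tell, their, train, village, wall, want, young

23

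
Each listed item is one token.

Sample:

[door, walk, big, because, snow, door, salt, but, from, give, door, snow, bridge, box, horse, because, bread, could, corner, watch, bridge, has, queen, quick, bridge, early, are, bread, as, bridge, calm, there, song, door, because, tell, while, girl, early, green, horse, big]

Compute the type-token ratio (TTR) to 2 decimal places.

0.69

N = 42 tokens, V = 29 types.
TTR = V / N = 29 / 42 = 0.69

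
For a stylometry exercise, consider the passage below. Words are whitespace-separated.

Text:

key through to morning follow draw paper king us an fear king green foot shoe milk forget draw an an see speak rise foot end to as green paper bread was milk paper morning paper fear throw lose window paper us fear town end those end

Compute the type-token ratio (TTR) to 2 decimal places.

0.61

N = 46 tokens, V = 28 types.
TTR = V / N = 28 / 46 = 0.61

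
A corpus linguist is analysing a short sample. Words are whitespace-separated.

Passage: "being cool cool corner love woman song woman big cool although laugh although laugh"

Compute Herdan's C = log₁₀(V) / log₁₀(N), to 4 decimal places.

N = 14, V = 9.
log₁₀(V) = 0.954243, log₁₀(N) = 1.146128
C = 0.954243 / 1.146128 = 0.8326

0.8326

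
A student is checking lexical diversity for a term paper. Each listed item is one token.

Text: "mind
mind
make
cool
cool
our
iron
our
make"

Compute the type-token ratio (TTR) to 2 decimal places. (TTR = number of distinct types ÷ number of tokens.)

0.56

N = 9 tokens, V = 5 types.
TTR = V / N = 5 / 9 = 0.56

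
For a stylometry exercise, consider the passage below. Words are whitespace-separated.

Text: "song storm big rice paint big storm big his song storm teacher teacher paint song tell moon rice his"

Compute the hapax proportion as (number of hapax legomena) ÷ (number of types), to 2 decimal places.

Frequencies: song:3, storm:3, big:3, rice:2, paint:2, his:2, teacher:2, tell:1, moon:1
Hapax count = 2; type count = 9.
Ratio = 2 / 9 = 0.22

0.22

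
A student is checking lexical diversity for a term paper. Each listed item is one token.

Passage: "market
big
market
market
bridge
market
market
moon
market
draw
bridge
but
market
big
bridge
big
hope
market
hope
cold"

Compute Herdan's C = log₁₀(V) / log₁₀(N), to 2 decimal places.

N = 20, V = 8.
log₁₀(V) = 0.903090, log₁₀(N) = 1.301030
C = 0.903090 / 1.301030 = 0.69

0.69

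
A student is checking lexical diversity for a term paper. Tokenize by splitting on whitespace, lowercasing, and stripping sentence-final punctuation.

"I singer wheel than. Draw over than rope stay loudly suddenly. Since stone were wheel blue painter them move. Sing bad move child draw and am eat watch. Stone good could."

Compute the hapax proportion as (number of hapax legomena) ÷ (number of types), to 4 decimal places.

Frequencies: wheel:2, than:2, draw:2, stone:2, move:2, i:1, singer:1, over:1, rope:1, stay:1, loudly:1, suddenly:1, since:1, were:1, blue:1, painter:1, them:1, sing:1, bad:1, child:1, … (6 more, each freq 1)
Hapax count = 21; type count = 26.
Ratio = 21 / 26 = 0.8077

0.8077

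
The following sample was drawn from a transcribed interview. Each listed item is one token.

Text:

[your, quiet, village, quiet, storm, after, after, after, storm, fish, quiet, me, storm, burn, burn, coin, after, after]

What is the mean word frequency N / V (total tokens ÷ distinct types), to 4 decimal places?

N = 18 tokens, V = 9 types.
Mean frequency = N / V = 18 / 9 = 2.0000

2.0000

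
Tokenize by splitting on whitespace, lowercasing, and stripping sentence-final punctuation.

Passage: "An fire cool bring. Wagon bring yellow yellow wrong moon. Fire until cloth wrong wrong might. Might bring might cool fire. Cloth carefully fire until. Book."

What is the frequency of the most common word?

Frequencies: fire:4, bring:3, wrong:3, might:3, cool:2, yellow:2, until:2, cloth:2, an:1, wagon:1, moon:1, carefully:1, book:1
Most common: 'fire' with frequency 4.

4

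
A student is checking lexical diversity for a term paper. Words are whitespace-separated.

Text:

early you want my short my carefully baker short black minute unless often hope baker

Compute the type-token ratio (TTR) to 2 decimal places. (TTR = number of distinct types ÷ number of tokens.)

N = 15 tokens, V = 12 types.
TTR = V / N = 12 / 15 = 0.80

0.80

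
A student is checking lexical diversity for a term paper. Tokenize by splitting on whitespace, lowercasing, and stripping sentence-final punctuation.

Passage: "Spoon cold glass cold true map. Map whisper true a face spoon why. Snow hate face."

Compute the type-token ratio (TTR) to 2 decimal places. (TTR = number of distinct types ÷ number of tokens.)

0.69

N = 16 tokens, V = 11 types.
TTR = V / N = 11 / 16 = 0.69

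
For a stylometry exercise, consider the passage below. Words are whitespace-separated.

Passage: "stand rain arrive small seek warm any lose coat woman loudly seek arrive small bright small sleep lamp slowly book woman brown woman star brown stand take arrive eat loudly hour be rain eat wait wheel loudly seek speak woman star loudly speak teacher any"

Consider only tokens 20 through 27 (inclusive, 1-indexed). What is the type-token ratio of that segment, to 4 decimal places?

0.7500

Segment tokens 20–27: book, woman, brown, woman, star, brown, stand, take
Segment N = 8, segment V = 6.
TTR = 6 / 8 = 0.7500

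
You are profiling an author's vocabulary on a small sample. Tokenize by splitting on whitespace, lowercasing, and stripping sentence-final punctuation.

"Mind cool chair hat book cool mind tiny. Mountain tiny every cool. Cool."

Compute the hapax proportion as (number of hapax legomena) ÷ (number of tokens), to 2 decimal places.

0.38

Frequencies: cool:4, mind:2, tiny:2, chair:1, hat:1, book:1, mountain:1, every:1
Hapax count = 5; token count = 13.
Ratio = 5 / 13 = 0.38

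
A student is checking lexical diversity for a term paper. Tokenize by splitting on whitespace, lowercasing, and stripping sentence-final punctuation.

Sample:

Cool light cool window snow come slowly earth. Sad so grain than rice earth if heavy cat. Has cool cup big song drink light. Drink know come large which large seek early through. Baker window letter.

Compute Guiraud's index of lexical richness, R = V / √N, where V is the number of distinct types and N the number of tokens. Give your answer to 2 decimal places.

4.67

N = 36, V = 28.
√N = 6.000000
R = 28 / 6.000000 = 4.67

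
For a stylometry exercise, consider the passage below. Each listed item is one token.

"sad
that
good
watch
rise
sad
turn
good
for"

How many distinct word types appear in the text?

7

Distinct types: {for, good, rise, sad, that, turn, watch}
V = 7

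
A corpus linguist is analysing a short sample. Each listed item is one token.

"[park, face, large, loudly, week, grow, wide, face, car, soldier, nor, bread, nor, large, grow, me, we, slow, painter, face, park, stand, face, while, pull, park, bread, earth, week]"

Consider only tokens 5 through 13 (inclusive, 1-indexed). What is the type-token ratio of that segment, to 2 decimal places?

Segment tokens 5–13: week, grow, wide, face, car, soldier, nor, bread, nor
Segment N = 9, segment V = 8.
TTR = 8 / 9 = 0.89

0.89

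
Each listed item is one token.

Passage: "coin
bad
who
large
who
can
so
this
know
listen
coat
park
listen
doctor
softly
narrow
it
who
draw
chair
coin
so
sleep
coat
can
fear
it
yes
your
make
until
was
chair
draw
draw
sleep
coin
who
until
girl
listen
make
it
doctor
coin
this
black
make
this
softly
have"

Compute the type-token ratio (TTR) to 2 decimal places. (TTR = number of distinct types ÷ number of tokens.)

N = 51 tokens, V = 27 types.
TTR = V / N = 27 / 51 = 0.53

0.53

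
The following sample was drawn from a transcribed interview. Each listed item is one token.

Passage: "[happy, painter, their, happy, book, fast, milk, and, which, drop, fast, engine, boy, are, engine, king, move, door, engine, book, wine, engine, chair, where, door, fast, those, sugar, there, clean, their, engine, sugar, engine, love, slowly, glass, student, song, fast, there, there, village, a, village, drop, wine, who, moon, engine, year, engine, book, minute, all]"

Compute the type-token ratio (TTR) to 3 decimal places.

N = 55 tokens, V = 34 types.
TTR = V / N = 34 / 55 = 0.618

0.618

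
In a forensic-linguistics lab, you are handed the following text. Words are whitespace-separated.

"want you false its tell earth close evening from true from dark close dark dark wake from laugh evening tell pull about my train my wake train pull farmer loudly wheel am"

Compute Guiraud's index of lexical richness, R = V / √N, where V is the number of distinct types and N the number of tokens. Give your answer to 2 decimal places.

N = 32, V = 21.
√N = 5.656854
R = 21 / 5.656854 = 3.71

3.71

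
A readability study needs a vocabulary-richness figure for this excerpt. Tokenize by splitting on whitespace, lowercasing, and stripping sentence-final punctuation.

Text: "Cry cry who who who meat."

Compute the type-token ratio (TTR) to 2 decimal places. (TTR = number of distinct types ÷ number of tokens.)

0.50

N = 6 tokens, V = 3 types.
TTR = V / N = 3 / 6 = 0.50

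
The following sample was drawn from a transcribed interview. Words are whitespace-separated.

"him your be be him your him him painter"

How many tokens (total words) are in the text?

Tokens: him, your, be, be, him, your, him, him, painter
N = 9

9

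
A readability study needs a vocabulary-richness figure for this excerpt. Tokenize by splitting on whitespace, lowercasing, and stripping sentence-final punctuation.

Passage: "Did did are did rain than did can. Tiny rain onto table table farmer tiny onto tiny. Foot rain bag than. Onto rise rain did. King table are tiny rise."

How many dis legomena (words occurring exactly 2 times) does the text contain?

Frequencies: did:5, rain:4, tiny:4, onto:3, table:3, are:2, than:2, rise:2, can:1, farmer:1, foot:1, bag:1, king:1
Words with frequency 2: are, rise, than

3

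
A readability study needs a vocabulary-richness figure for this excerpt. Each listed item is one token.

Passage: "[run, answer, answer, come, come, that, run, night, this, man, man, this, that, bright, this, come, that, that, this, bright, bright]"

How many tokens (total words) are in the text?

Tokens: run, answer, answer, come, come, that, run, night, this, man, man, this, that, bright, this, come, that, that, this, bright, bright
N = 21

21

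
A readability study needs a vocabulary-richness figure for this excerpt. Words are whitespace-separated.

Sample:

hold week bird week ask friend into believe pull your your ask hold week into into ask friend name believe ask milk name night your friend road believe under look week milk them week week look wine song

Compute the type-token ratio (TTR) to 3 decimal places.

0.474

N = 38 tokens, V = 18 types.
TTR = V / N = 18 / 38 = 0.474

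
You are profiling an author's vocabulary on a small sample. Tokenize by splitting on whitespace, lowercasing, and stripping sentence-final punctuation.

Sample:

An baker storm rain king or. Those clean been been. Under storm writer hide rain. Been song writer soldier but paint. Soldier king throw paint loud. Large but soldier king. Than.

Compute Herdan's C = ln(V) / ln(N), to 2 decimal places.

N = 31, V = 20.
ln(V) = 2.995732, ln(N) = 3.433987
C = 2.995732 / 3.433987 = 0.87

0.87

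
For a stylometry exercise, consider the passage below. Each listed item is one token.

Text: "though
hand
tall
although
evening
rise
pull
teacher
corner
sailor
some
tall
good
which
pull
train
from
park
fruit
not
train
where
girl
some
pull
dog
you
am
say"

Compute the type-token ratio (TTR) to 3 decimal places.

0.828

N = 29 tokens, V = 24 types.
TTR = V / N = 24 / 29 = 0.828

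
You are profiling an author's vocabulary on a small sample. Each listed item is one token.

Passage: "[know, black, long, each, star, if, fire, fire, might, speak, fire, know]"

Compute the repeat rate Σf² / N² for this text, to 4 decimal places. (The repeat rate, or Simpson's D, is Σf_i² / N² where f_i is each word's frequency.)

0.1389

Frequencies: fire:3, know:2, black:1, long:1, each:1, star:1, if:1, might:1, speak:1
Σf² = 20; N² = 144
Repeat rate = 20 / 144 = 0.1389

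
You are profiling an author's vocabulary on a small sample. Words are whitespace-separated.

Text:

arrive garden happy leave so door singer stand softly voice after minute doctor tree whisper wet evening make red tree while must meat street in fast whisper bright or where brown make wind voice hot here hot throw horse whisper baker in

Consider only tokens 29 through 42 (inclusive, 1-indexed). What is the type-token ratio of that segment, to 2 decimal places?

0.93

Segment tokens 29–42: or, where, brown, make, wind, voice, hot, here, hot, throw, horse, whisper, baker, in
Segment N = 14, segment V = 13.
TTR = 13 / 14 = 0.93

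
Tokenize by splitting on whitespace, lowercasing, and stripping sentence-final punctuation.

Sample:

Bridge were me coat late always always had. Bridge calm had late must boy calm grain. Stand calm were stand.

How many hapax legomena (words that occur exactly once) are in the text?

Frequencies: calm:3, bridge:2, were:2, late:2, always:2, had:2, stand:2, me:1, coat:1, must:1, boy:1, grain:1
Hapax (freq=1): boy, coat, grain, me, must

5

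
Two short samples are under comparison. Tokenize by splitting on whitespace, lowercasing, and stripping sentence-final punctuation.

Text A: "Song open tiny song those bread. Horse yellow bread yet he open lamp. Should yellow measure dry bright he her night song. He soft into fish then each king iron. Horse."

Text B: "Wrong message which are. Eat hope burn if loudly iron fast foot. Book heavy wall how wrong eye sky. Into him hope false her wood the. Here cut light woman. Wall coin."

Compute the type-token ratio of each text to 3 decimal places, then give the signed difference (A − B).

TTR(A) = 23/31 = 0.742
TTR(B) = 29/32 = 0.906
Difference = 0.742 − 0.906 = -0.164

-0.164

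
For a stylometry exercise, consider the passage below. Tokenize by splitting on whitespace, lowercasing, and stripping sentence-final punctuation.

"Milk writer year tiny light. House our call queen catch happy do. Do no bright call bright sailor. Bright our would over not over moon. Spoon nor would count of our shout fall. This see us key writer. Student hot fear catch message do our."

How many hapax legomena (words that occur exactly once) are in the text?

25

Frequencies: our:4, do:3, bright:3, writer:2, call:2, catch:2, would:2, over:2, milk:1, year:1, tiny:1, light:1, house:1, queen:1, happy:1, no:1, sailor:1, not:1, moon:1, spoon:1, … (13 more, each freq 1)
Hapax (freq=1): count, fall, fear, happy, hot, house, key, light, message, milk, moon, no, nor, not, of, queen, sailor, see, shout, spoon, student, this, tiny, us, year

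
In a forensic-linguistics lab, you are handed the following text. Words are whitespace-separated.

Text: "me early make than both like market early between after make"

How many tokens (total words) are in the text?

Tokens: me, early, make, than, both, like, market, early, between, after, make
N = 11

11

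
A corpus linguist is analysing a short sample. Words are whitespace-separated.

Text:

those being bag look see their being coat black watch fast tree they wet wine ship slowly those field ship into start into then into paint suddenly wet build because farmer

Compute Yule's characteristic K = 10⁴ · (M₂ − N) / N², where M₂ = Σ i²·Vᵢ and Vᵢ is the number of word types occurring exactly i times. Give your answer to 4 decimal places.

Frequencies: into:3, those:2, being:2, wet:2, ship:2, bag:1, look:1, see:1, their:1, coat:1, black:1, watch:1, fast:1, tree:1, they:1, wine:1, slowly:1, field:1, start:1, then:1, … (5 more, each freq 1)
N = 31. Frequency spectrum: V_1=20, V_2=4, V_3=1
M₂ = 1²·20 + 2²·4 + 3²·1 = 45
K = 10000 × (45 − 31) / 31² = 145.6816

145.6816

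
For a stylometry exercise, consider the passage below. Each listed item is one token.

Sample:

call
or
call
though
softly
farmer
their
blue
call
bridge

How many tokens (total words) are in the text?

Tokens: call, or, call, though, softly, farmer, their, blue, call, bridge
N = 10

10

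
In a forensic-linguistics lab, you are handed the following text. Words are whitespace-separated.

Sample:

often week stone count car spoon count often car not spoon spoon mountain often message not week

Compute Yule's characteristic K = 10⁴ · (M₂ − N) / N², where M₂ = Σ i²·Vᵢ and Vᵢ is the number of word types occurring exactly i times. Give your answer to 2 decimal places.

692.04

Frequencies: often:3, spoon:3, week:2, count:2, car:2, not:2, stone:1, mountain:1, message:1
N = 17. Frequency spectrum: V_1=3, V_2=4, V_3=2
M₂ = 1²·3 + 2²·4 + 3²·2 = 37
K = 10000 × (37 − 17) / 17² = 692.04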